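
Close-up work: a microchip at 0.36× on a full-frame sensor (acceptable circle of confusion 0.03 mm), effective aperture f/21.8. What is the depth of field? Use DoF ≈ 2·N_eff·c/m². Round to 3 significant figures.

At magnification m, DoF ≈ 2·N_eff·c/m² = 2 × 21.8 × 0.03 / 0.36² = 1.308 / 0.1296 ≈ 10.1 mm.

10.1 mm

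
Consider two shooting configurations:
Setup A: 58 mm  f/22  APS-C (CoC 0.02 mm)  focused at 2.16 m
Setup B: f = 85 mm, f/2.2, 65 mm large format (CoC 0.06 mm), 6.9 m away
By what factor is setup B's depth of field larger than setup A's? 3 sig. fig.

1.36

Setup A: H = 58²/(22×0.02) + 58 ≈ 7703.5 mm; DoF = Df − Dn = 2979.0 − 1694.2 ≈ 1284.8 mm.
Setup B: H = 85²/(2.2×0.06) + 85 ≈ 54819.8 mm; DoF = Df − Dn = 7881.3 − 6136.0 ≈ 1745.3 mm.
Ratio = 1745.3 / 1284.8 ≈ 1.36.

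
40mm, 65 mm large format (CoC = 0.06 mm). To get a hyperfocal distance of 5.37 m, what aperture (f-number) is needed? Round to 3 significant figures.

f/5

Rearrange H = f²/(N·c) + f for N: N = f² / ((H − f)·c).
N = 40² / ((5370 − 40) × 0.06) = 1600 / 319.8 ≈ 5.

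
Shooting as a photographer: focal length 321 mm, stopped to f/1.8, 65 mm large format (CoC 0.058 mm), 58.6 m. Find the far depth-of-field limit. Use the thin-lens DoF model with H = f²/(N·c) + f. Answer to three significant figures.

Hyperfocal distance H = f²/(N·c) + f = 321²/(1.8 × 0.058) + 321 = 103041/0.1044 + 321 ≈ 987303.8 mm ≈ 987.3 m.
Far limit Df = s·(H − f)/(H − s) = 58600 × (987303.8 − 321) / (987303.8 − 58600) = 58600 × 986982.8 / 928703.8 ≈ 62277 mm ≈ 62.3 m.

62.3 m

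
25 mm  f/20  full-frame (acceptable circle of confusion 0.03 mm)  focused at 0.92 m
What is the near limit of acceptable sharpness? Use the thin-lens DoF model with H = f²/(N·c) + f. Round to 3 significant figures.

Hyperfocal distance H = f²/(N·c) + f = 25²/(20 × 0.03) + 25 = 625/0.6 + 25 ≈ 1066.7 mm ≈ 1.067 m.
Near limit Dn = s·(H − f)/(H + s − 2f) = 920 × (1066.7 − 25) / (1066.7 + 920 − 2 × 25) = 920 × 1041.7 / 1936.7 ≈ 494.84 mm.

495 mm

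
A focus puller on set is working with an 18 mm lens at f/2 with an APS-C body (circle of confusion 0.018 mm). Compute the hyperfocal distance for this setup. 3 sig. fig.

9.02 m

Hyperfocal distance H = f²/(N·c) + f = 18²/(2 × 0.018) + 18 = 324/0.036 + 18 ≈ 9018.0 mm ≈ 9.02 m.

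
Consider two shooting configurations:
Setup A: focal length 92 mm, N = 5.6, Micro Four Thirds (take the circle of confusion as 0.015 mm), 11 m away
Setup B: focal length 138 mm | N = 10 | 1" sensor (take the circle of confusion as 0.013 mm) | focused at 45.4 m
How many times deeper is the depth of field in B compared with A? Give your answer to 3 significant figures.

Setup A: H = 92²/(5.6×0.015) + 92 ≈ 100853.9 mm; DoF = Df − Dn = 12335.4 − 9925.5 ≈ 2409.9 mm.
Setup B: H = 138²/(10×0.013) + 138 ≈ 146630.3 mm; DoF = Df − Dn = 65699 − 34684 ≈ 31015 mm.
Ratio = 31015 / 2409.9 ≈ 12.9.

12.9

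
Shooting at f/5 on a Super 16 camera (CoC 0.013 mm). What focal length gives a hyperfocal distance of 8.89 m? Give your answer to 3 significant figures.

From H = f²/(N·c) + f, with f ≪ H: f ≈ √(H·N·c) = √(8890 × 5 × 0.013) = √577.85 ≈ 24.04 mm.
The +f correction barely moves this — solving exactly, f² + N·c·f − N·c·H = 0 ⇒ f = (−N·c + √((N·c)² + 4·N·c·H))/2 = (−0.065 + √2311.4)/2 ≈ 24.006 mm, so f ≈ 24.0 mm.

24.0 mm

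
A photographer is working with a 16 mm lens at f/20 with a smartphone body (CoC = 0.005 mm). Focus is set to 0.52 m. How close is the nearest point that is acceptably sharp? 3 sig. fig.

434 mm

Hyperfocal distance H = f²/(N·c) + f = 16²/(20 × 0.005) + 16 = 256/0.1 + 16 ≈ 2576.0 mm ≈ 2.576 m.
Near limit Dn = s·(H − f)/(H + s − 2f) = 520 × (2576.0 − 16) / (2576.0 + 520 − 2 × 16) = 520 × 2560.0 / 3064.0 ≈ 434.46 mm.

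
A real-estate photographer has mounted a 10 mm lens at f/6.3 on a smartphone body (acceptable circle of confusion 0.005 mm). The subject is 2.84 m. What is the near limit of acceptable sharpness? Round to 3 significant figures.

Hyperfocal distance H = f²/(N·c) + f = 10²/(6.3 × 0.005) + 10 = 100/0.0315 + 10 ≈ 3184.6 mm ≈ 3.185 m.
Near limit Dn = s·(H − f)/(H + s − 2f) = 2840 × (3184.6 − 10) / (3184.6 + 2840 − 2 × 10) = 2840 × 3174.6 / 6004.6 ≈ 1501.5 mm ≈ 1.50 m.

1.50 m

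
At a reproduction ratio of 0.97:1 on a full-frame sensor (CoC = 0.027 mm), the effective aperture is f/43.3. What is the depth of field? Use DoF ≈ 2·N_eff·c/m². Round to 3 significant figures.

At magnification m, DoF ≈ 2·N_eff·c/m² = 2 × 43.3 × 0.027 / 0.97² = 2.338 / 0.9409 ≈ 2.49 mm.

2.49 mm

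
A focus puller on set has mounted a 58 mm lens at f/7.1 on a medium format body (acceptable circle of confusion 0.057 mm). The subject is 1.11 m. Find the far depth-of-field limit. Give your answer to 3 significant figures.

1.27 m

Hyperfocal distance H = f²/(N·c) + f = 58²/(7.1 × 0.057) + 58 = 3364/0.4047 + 58 ≈ 8370.3 mm ≈ 8.370 m.
Far limit Df = s·(H − f)/(H − s) = 1110 × (8370.3 − 58) / (8370.3 − 1110) = 1110 × 8312.3 / 7260.3 ≈ 1270.8 mm ≈ 1.27 m.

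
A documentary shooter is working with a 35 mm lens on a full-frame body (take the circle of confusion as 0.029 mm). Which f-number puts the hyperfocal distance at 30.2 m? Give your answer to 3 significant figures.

Rearrange H = f²/(N·c) + f for N: N = f² / ((H − f)·c).
N = 35² / ((30200 − 35) × 0.029) = 1225 / 874.8 ≈ 1.40.

f/1.40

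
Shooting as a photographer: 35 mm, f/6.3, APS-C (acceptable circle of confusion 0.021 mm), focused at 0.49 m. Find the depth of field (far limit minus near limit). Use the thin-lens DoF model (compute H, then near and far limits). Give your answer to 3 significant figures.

Hyperfocal distance H = f²/(N·c) + f = 35²/(6.3 × 0.021) + 35 = 1225/0.1323 + 35 ≈ 9294.3 mm ≈ 9.294 m.
Near limit Dn = s·(H − f)/(H + s − 2f) = 490 × (9294.3 − 35) / (9294.3 + 490 − 2 × 35) = 490 × 9259.3 / 9714.3 ≈ 467.049 mm.
Far limit Df = s·(H − f)/(H − s) = 490 × (9294.3 − 35) / (9294.3 − 490) = 490 × 9259.3 / 8804.3 ≈ 515.323 mm.
Depth of field = Df − Dn = 515.323 − 467.049 ≈ 48.274 mm.

48.3 mm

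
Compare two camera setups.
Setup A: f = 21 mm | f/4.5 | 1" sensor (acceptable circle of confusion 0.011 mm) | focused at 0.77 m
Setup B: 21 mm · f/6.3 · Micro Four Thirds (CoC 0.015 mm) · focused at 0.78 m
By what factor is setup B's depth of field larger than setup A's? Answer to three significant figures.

Setup A: H = 21²/(4.5×0.011) + 21 ≈ 8930.1 mm; DoF = Df − Dn = 840.68 − 710.29 ≈ 130.39 mm.
Setup B: H = 21²/(6.3×0.015) + 21 ≈ 4687.7 mm; DoF = Df − Dn = 931.50 − 670.89 ≈ 260.61 mm.
Ratio = 260.61 / 130.39 ≈ 2.00.

2.00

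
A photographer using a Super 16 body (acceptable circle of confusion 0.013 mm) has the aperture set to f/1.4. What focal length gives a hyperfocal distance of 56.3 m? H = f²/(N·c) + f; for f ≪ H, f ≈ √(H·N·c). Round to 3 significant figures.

32.0 mm

From H = f²/(N·c) + f, with f ≪ H: f ≈ √(H·N·c) = √(56300 × 1.4 × 0.013) = √1024.7 ≈ 32.01 mm.
The +f correction barely moves this — solving exactly, f² + N·c·f − N·c·H = 0 ⇒ f = (−N·c + √((N·c)² + 4·N·c·H))/2 = (−0.0182 + √4098.6)/2 ≈ 32.001 mm, so f ≈ 32.0 mm.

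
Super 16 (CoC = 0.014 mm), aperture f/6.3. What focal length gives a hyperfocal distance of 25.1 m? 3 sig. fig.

47.0 mm

From H = f²/(N·c) + f, with f ≪ H: f ≈ √(H·N·c) = √(25100 × 6.3 × 0.014) = √2213.8 ≈ 47.05 mm.
Exact: f² + N·c·f − N·c·H = 0 ⇒ f = (−N·c + √((N·c)² + 4·N·c·H))/2 = (−0.0882 + √8855.3)/2 ≈ 47.007 mm ≈ 47.0 mm.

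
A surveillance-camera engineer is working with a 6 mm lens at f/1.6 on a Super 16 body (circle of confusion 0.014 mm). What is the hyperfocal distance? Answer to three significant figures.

Hyperfocal distance H = f²/(N·c) + f = 6²/(1.6 × 0.014) + 6 = 36/0.0224 + 6 ≈ 1613.1 mm ≈ 1.61 m.

1.61 m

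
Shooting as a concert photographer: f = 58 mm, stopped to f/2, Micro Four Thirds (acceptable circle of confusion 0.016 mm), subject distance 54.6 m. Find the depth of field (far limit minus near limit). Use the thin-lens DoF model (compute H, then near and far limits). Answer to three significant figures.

77.5 m

Hyperfocal distance H = f²/(N·c) + f = 58²/(2 × 0.016) + 58 = 3364/0.032 + 58 ≈ 105183.0 mm ≈ 105.2 m.
Near limit Dn = s·(H − f)/(H + s − 2f) = 54600 × (105183.0 − 58) / (105183.0 + 54600 − 2 × 58) = 54600 × 105125.0 / 159667.0 ≈ 35949 mm.
Far limit Df = s·(H − f)/(H − s) = 54600 × (105183.0 − 58) / (105183.0 − 54600) = 54600 × 105125.0 / 50583.0 ≈ 113473 mm.
Depth of field = Df − Dn = 113473 − 35949 ≈ 77524 mm ≈ 77.5 m.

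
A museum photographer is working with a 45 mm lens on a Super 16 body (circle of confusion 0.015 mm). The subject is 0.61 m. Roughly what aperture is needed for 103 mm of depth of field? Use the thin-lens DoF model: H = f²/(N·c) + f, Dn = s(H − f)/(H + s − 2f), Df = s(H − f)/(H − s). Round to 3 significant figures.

Write h = H − f = f²/(N·c). The thin-lens limits are Dn = s·h/(h + (s−f)) and Df = s·h/(h − (s−f)), so DoF = Df − Dn = 2·s·(s−f)·h / (h² − (s−f)²).
That is a quadratic in h: DoF·h² − 2·s·(s−f)·h − DoF·(s−f)² = 0 ⇒ h = (s−f)·(s + √(s² + DoF²)) / DoF = 565 × (610 + √(610² + 103²)) / 103 = 565 × (610 + 618.635) / 103 ≈ 6739.6 mm.
Then N = f²/(c·h) = 45² / (0.015 × 6739.6) = 2025 / 101.09 ≈ 20.

f/20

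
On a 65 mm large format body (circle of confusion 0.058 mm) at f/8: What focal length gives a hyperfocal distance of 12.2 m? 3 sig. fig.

75.0 mm

From H = f²/(N·c) + f, with f ≪ H: f ≈ √(H·N·c) = √(12200 × 8 × 0.058) = √5660.8 ≈ 75.24 mm.
Exact: f² + N·c·f − N·c·H = 0 ⇒ f = (−N·c + √((N·c)² + 4·N·c·H))/2 = (−0.464 + √22643)/2 ≈ 75.007 mm ≈ 75.0 mm.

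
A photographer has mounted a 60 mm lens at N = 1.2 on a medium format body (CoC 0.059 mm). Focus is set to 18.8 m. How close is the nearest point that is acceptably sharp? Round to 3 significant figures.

13.7 m

Hyperfocal distance H = f²/(N·c) + f = 60²/(1.2 × 0.059) + 60 = 3600/0.0708 + 60 ≈ 50907.5 mm ≈ 50.91 m.
Near limit Dn = s·(H − f)/(H + s − 2f) = 18800 × (50907.5 − 60) / (50907.5 + 18800 − 2 × 60) = 18800 × 50847.5 / 69587.5 ≈ 13737 mm ≈ 13.7 m.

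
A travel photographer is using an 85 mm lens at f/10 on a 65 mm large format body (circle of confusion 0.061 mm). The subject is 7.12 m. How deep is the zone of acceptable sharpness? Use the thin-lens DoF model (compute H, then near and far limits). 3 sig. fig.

13.1 m

Hyperfocal distance H = f²/(N·c) + f = 85²/(10 × 0.061) + 85 = 7225/0.61 + 85 ≈ 11929.3 mm ≈ 11.93 m.
Near limit Dn = s·(H − f)/(H + s − 2f) = 7120 × (11929.3 − 85) / (11929.3 + 7120 − 2 × 85) = 7120 × 11844.3 / 18879.3 ≈ 4467 mm.
Far limit Df = s·(H − f)/(H − s) = 7120 × (11929.3 − 85) / (11929.3 − 7120) = 7120 × 11844.3 / 4809.3 ≈ 17535 mm.
Depth of field = Df − Dn = 17535 − 4467 ≈ 13068 mm ≈ 13.1 m.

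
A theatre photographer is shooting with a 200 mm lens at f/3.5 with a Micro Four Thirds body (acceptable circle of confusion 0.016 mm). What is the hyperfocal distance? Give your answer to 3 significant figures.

Hyperfocal distance H = f²/(N·c) + f = 200²/(3.5 × 0.016) + 200 = 40000/0.056 + 200 ≈ 714485.7 mm ≈ 714 m.

714 m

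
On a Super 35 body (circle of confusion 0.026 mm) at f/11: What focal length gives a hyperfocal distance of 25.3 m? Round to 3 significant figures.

84.9 mm

From H = f²/(N·c) + f, with f ≪ H: f ≈ √(H·N·c) = √(25300 × 11 × 0.026) = √7235.8 ≈ 85.06 mm.
Exact: f² + N·c·f − N·c·H = 0 ⇒ f = (−N·c + √((N·c)² + 4·N·c·H))/2 = (−0.286 + √28943)/2 ≈ 84.921 mm ≈ 84.9 mm.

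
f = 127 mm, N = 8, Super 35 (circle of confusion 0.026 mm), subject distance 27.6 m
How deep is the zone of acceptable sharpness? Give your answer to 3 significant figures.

Hyperfocal distance H = f²/(N·c) + f = 127²/(8 × 0.026) + 127 = 16129/0.208 + 127 ≈ 77670.3 mm ≈ 77.67 m.
Near limit Dn = s·(H − f)/(H + s − 2f) = 27600 × (77670.3 − 127) / (77670.3 + 27600 − 2 × 127) = 27600 × 77543.3 / 105016.3 ≈ 20380 mm.
Far limit Df = s·(H − f)/(H − s) = 27600 × (77670.3 − 127) / (77670.3 − 27600) = 27600 × 77543.3 / 50070.3 ≈ 42744 mm.
Depth of field = Df − Dn = 42744 − 20380 ≈ 22364 mm ≈ 22.4 m.

22.4 m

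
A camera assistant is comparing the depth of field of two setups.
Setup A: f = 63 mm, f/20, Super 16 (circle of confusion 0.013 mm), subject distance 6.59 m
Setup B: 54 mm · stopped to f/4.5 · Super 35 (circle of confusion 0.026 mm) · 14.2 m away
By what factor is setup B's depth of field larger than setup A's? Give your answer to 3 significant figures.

3.45

Setup A: H = 63²/(20×0.013) + 63 ≈ 15328.4 mm; DoF = Df − Dn = 11512.3 − 4616.2 ≈ 6896.1 mm.
Setup B: H = 54²/(4.5×0.026) + 54 ≈ 24977.1 mm; DoF = Df − Dn = 32839 − 9059 ≈ 23780 mm.
Ratio = 23780 / 6896.1 ≈ 3.45.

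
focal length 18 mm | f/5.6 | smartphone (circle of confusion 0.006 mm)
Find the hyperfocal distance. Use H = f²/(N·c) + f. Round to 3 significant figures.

9.66 m

Hyperfocal distance H = f²/(N·c) + f = 18²/(5.6 × 0.006) + 18 = 324/0.0336 + 18 ≈ 9660.9 mm ≈ 9.66 m.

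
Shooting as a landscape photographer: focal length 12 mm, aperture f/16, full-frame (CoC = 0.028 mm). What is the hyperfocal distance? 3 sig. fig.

333 mm

Hyperfocal distance H = f²/(N·c) + f = 12²/(16 × 0.028) + 12 = 144/0.448 + 12 ≈ 333.4 mm ≈ 0.333 m.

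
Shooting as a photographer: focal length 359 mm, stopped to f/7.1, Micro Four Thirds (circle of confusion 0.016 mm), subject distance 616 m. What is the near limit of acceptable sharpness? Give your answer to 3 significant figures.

399 m

Hyperfocal distance H = f²/(N·c) + f = 359²/(7.1 × 0.016) + 359 = 128881/0.1136 + 359 ≈ 1134874.8 mm ≈ 1135 m.
Near limit Dn = s·(H − f)/(H + s − 2f) = 616000 × (1134874.8 − 359) / (1134874.8 + 616000 − 2 × 359) = 616000 × 1134515.8 / 1750156.8 ≈ 399314 mm ≈ 399 m.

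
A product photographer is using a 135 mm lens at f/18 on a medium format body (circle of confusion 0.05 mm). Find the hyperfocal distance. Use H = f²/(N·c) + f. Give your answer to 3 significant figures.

20.4 m

Hyperfocal distance H = f²/(N·c) + f = 135²/(18 × 0.05) + 135 = 18225/0.9 + 135 ≈ 20385.0 mm ≈ 20.4 m.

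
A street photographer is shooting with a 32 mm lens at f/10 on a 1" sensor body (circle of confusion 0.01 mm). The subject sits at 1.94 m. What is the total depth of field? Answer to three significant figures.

0.749 m

Hyperfocal distance H = f²/(N·c) + f = 32²/(10 × 0.01) + 32 = 1024/0.1 + 32 ≈ 10272.0 mm ≈ 10.27 m.
Near limit Dn = s·(H − f)/(H + s − 2f) = 1940 × (10272.0 − 32) / (10272.0 + 1940 − 2 × 32) = 1940 × 10240.0 / 12148.0 ≈ 1635.30 mm.
Far limit Df = s·(H − f)/(H − s) = 1940 × (10272.0 − 32) / (10272.0 − 1940) = 1940 × 10240.0 / 8332.0 ≈ 2384.25 mm.
Depth of field = Df − Dn = 2384.25 − 1635.30 ≈ 748.95 mm ≈ 0.749 m.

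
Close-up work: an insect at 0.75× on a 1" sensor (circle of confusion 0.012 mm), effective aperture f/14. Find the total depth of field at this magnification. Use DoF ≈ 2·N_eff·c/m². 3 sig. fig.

At magnification m, DoF ≈ 2·N_eff·c/m² = 2 × 14 × 0.012 / 0.75² = 0.336 / 0.5625 ≈ 0.597 mm.

0.597 mm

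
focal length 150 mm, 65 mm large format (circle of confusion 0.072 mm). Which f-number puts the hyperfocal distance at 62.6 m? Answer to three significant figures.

Rearrange H = f²/(N·c) + f for N: N = f² / ((H − f)·c).
N = 150² / ((62600 − 150) × 0.072) = 22500 / 4496 ≈ 5.

f/5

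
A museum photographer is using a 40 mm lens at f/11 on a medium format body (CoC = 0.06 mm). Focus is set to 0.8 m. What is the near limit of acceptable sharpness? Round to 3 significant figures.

Hyperfocal distance H = f²/(N·c) + f = 40²/(11 × 0.06) + 40 = 1600/0.66 + 40 ≈ 2464.2 mm ≈ 2.464 m.
Near limit Dn = s·(H − f)/(H + s − 2f) = 800 × (2464.2 − 40) / (2464.2 + 800 − 2 × 40) = 800 × 2424.2 / 3184.2 ≈ 609.06 mm ≈ 0.609 m.

0.609 m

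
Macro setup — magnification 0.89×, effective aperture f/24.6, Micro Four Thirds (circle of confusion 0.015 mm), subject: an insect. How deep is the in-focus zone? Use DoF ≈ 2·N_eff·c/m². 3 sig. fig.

0.932 mm

At magnification m, DoF ≈ 2·N_eff·c/m² = 2 × 24.6 × 0.015 / 0.89² = 0.738 / 0.7921 ≈ 0.932 mm.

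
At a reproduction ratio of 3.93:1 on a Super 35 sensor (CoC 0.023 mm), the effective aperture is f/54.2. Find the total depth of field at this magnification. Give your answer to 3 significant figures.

0.161 mm

At magnification m, DoF ≈ 2·N_eff·c/m² = 2 × 54.2 × 0.023 / 3.93² = 2.493 / 15.44 ≈ 0.161 mm.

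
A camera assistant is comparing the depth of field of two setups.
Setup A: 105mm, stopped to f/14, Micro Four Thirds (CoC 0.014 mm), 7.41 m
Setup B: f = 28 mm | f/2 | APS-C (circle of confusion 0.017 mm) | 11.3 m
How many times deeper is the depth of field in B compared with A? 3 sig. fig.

7.42

Setup A: H = 105²/(14×0.014) + 105 ≈ 56355.0 mm; DoF = Df − Dn = 8515.9 − 6558.3 ≈ 1957.6 mm.
Setup B: H = 28²/(2×0.017) + 28 ≈ 23086.8 mm; DoF = Df − Dn = 22106 − 7590 ≈ 14516 mm.
Ratio = 14516 / 1957.6 ≈ 7.42.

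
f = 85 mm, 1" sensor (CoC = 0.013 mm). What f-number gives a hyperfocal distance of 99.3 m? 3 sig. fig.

f/5.60

Rearrange H = f²/(N·c) + f for N: N = f² / ((H − f)·c).
N = 85² / ((99300 − 85) × 0.013) = 7225 / 1290 ≈ 5.60.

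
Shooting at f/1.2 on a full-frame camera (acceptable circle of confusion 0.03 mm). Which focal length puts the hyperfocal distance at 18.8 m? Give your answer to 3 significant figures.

26.0 mm

From H = f²/(N·c) + f, with f ≪ H: f ≈ √(H·N·c) = √(18800 × 1.2 × 0.03) = √676.80 ≈ 26.02 mm.
The +f correction barely moves this — solving exactly, f² + N·c·f − N·c·H = 0 ⇒ f = (−N·c + √((N·c)² + 4·N·c·H))/2 = (−0.036 + √2707.2)/2 ≈ 25.997 mm, so f ≈ 26.0 mm.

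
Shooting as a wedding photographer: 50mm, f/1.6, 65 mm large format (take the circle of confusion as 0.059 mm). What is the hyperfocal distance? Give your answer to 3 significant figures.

26.5 m

Hyperfocal distance H = f²/(N·c) + f = 50²/(1.6 × 0.059) + 50 = 2500/0.0944 + 50 ≈ 26533.1 mm ≈ 26.5 m.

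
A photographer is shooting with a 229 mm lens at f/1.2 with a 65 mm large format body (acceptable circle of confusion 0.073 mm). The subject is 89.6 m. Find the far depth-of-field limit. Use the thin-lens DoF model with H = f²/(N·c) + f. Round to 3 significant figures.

Hyperfocal distance H = f²/(N·c) + f = 229²/(1.2 × 0.073) + 229 = 52441/0.0876 + 229 ≈ 598870.6 mm ≈ 598.9 m.
Far limit Df = s·(H − f)/(H − s) = 89600 × (598870.6 − 229) / (598870.6 − 89600) = 89600 × 598641.6 / 509270.6 ≈ 105324 mm ≈ 105 m.

105 m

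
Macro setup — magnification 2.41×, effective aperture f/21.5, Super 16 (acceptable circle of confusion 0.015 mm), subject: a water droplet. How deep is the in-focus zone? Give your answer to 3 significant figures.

0.111 mm

At magnification m, DoF ≈ 2·N_eff·c/m² = 2 × 21.5 × 0.015 / 2.41² = 0.645 / 5.808 ≈ 0.111 mm.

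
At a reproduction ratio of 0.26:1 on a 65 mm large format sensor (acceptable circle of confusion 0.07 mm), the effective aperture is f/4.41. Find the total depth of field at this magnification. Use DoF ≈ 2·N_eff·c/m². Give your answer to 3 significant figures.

At magnification m, DoF ≈ 2·N_eff·c/m² = 2 × 4.41 × 0.07 / 0.26² = 0.6174 / 0.0676 ≈ 9.13 mm.

9.13 mm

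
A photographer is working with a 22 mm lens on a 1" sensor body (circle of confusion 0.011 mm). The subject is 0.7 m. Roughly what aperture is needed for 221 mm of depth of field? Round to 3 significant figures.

Write h = H − f = f²/(N·c). The thin-lens limits are Dn = s·h/(h + (s−f)) and Df = s·h/(h − (s−f)), so DoF = Df − Dn = 2·s·(s−f)·h / (h² − (s−f)²).
That is a quadratic in h: DoF·h² − 2·s·(s−f)·h − DoF·(s−f)² = 0 ⇒ h = (s−f)·(s + √(s² + DoF²)) / DoF = 678 × (700 + √(700² + 221²)) / 221 = 678 × (700 + 734.058) / 221 ≈ 4399.5 mm.
Then N = f²/(c·h) = 22² / (0.011 × 4399.5) = 484 / 48.395 ≈ 10.

f/10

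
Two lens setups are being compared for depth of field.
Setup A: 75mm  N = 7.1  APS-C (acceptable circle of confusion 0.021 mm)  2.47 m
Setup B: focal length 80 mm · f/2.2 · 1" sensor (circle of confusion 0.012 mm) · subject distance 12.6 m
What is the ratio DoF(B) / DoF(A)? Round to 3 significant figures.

4.14

Setup A: H = 75²/(7.1×0.021) + 75 ≈ 37801.4 mm; DoF = Df − Dn = 2637.43 − 2322.56 ≈ 314.87 mm.
Setup B: H = 80²/(2.2×0.012) + 80 ≈ 242504.2 mm; DoF = Df − Dn = 13286.2 − 11981.2 ≈ 1305.0 mm.
Ratio = 1305.0 / 314.87 ≈ 4.14.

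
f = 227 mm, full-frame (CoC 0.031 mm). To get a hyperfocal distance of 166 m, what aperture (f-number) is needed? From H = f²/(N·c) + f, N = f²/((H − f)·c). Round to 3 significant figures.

f/10

Rearrange H = f²/(N·c) + f for N: N = f² / ((H − f)·c).
N = 227² / ((166000 − 227) × 0.031) = 51529 / 5139 ≈ 10.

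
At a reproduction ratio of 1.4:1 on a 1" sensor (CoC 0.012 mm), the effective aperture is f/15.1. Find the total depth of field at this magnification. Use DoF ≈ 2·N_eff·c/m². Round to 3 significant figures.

0.185 mm

At magnification m, DoF ≈ 2·N_eff·c/m² = 2 × 15.1 × 0.012 / 1.4² = 0.3624 / 1.96 ≈ 0.185 mm.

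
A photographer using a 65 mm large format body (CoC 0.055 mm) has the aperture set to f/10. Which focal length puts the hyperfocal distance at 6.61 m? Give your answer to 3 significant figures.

60.0 mm

From H = f²/(N·c) + f, with f ≪ H: f ≈ √(H·N·c) = √(6610 × 10 × 0.055) = √3635.5 ≈ 60.30 mm.
Exact: f² + N·c·f − N·c·H = 0 ⇒ f = (−N·c + √((N·c)² + 4·N·c·H))/2 = (−0.55 + √14542)/2 ≈ 60.021 mm ≈ 60.0 mm.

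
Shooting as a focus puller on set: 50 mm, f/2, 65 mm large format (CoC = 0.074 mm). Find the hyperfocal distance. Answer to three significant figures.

Hyperfocal distance H = f²/(N·c) + f = 50²/(2 × 0.074) + 50 = 2500/0.148 + 50 ≈ 16941.9 mm ≈ 16.9 m.

16.9 m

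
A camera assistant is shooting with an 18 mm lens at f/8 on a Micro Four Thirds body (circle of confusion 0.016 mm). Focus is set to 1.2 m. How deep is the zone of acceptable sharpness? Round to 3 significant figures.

1.43 m

Hyperfocal distance H = f²/(N·c) + f = 18²/(8 × 0.016) + 18 = 324/0.128 + 18 ≈ 2549.2 mm ≈ 2.549 m.
Near limit Dn = s·(H − f)/(H + s − 2f) = 1200 × (2549.2 − 18) / (2549.2 + 1200 − 2 × 18) = 1200 × 2531.2 / 3713.2 ≈ 818.0 mm.
Far limit Df = s·(H − f)/(H − s) = 1200 × (2549.2 − 18) / (2549.2 − 1200) = 1200 × 2531.2 / 1349.2 ≈ 2251.3 mm.
Depth of field = Df − Dn = 2251.3 − 818.0 ≈ 1433.3 mm ≈ 1.43 m.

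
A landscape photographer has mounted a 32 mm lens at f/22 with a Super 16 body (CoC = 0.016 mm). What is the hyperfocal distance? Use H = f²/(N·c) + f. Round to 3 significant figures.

2.94 m

Hyperfocal distance H = f²/(N·c) + f = 32²/(22 × 0.016) + 32 = 1024/0.352 + 32 ≈ 2941.1 mm ≈ 2.94 m.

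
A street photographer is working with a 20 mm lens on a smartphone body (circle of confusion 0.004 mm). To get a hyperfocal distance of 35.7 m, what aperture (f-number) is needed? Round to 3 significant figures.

f/2.80

Rearrange H = f²/(N·c) + f for N: N = f² / ((H − f)·c).
N = 20² / ((35700 − 20) × 0.004) = 400 / 142.7 ≈ 2.80.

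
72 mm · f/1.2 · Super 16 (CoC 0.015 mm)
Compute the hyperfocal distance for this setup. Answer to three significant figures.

Hyperfocal distance H = f²/(N·c) + f = 72²/(1.2 × 0.015) + 72 = 5184/0.018 + 72 ≈ 288072.0 mm ≈ 288 m.

288 m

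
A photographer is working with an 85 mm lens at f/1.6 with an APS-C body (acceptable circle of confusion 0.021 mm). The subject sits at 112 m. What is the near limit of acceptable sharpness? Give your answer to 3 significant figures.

Hyperfocal distance H = f²/(N·c) + f = 85²/(1.6 × 0.021) + 85 = 7225/0.0336 + 85 ≈ 215114.8 mm ≈ 215.1 m.
Near limit Dn = s·(H − f)/(H + s − 2f) = 112000 × (215114.8 − 85) / (215114.8 + 112000 − 2 × 85) = 112000 × 215029.8 / 326944.8 ≈ 73662 mm ≈ 73.7 m.

73.7 m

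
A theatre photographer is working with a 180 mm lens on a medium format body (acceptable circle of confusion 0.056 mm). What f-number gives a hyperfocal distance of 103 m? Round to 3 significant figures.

Rearrange H = f²/(N·c) + f for N: N = f² / ((H − f)·c).
N = 180² / ((103000 − 180) × 0.056) = 32400 / 5758 ≈ 5.63.

f/5.63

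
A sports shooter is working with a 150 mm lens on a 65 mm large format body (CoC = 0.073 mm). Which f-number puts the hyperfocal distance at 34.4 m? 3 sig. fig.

Rearrange H = f²/(N·c) + f for N: N = f² / ((H − f)·c).
N = 150² / ((34400 − 150) × 0.073) = 22500 / 2500 ≈ 9.

f/9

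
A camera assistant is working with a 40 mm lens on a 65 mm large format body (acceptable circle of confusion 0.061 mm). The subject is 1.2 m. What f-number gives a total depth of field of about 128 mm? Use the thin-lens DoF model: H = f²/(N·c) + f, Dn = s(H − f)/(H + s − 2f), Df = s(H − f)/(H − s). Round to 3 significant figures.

Write h = H − f = f²/(N·c). The thin-lens limits are Dn = s·h/(h + (s−f)) and Df = s·h/(h − (s−f)), so DoF = Df − Dn = 2·s·(s−f)·h / (h² − (s−f)²).
That is a quadratic in h: DoF·h² − 2·s·(s−f)·h − DoF·(s−f)² = 0 ⇒ h = (s−f)·(s + √(s² + DoF²)) / DoF = 1160 × (1200 + √(1200² + 128²)) / 128 = 1160 × (1200 + 1206.81) / 128 ≈ 21812 mm.
Then N = f²/(c·h) = 40² / (0.061 × 21812) = 1600 / 1330.5 ≈ 1.20.

f/1.20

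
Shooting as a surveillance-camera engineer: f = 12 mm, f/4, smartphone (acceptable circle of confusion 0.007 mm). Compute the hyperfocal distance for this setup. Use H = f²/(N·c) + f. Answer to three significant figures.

Hyperfocal distance H = f²/(N·c) + f = 12²/(4 × 0.007) + 12 = 144/0.028 + 12 ≈ 5154.9 mm ≈ 5.15 m.

5.15 m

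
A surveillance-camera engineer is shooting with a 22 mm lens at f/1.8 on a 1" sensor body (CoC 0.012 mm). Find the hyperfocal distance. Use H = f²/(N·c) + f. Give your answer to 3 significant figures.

Hyperfocal distance H = f²/(N·c) + f = 22²/(1.8 × 0.012) + 22 = 484/0.0216 + 22 ≈ 22429.4 mm ≈ 22.4 m.

22.4 m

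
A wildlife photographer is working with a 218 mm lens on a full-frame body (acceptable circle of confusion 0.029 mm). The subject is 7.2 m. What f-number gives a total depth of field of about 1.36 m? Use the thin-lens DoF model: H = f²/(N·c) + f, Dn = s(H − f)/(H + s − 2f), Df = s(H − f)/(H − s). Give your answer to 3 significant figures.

f/22

Write h = H − f = f²/(N·c). The thin-lens limits are Dn = s·h/(h + (s−f)) and Df = s·h/(h − (s−f)), so DoF = Df − Dn = 2·s·(s−f)·h / (h² − (s−f)²).
That is a quadratic in h: DoF·h² − 2·s·(s−f)·h − DoF·(s−f)² = 0 ⇒ h = (s−f)·(s + √(s² + DoF²)) / DoF = 6982 × (7200 + √(7200² + 1360²)) / 1360 = 6982 × (7200 + 7327.32) / 1360 ≈ 74581 mm.
Then N = f²/(c·h) = 218² / (0.029 × 74581) = 47524 / 2162.8 ≈ 22.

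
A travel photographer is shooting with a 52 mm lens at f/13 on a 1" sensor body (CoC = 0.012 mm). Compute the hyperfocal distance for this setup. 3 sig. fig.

17.4 m

Hyperfocal distance H = f²/(N·c) + f = 52²/(13 × 0.012) + 52 = 2704/0.156 + 52 ≈ 17385.3 mm ≈ 17.4 m.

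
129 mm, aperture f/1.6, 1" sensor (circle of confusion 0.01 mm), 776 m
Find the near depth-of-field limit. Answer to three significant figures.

444 m

Hyperfocal distance H = f²/(N·c) + f = 129²/(1.6 × 0.01) + 129 = 16641/0.016 + 129 ≈ 1040191.5 mm ≈ 1040 m.
Near limit Dn = s·(H − f)/(H + s − 2f) = 776000 × (1040191.5 − 129) / (1040191.5 + 776000 − 2 × 129) = 776000 × 1040062.5 / 1815933.5 ≈ 444448 mm ≈ 444 m.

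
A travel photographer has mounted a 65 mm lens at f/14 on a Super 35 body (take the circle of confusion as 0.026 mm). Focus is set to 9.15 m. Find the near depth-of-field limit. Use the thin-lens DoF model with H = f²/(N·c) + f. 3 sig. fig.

Hyperfocal distance H = f²/(N·c) + f = 65²/(14 × 0.026) + 65 = 4225/0.364 + 65 ≈ 11672.1 mm ≈ 11.67 m.
Near limit Dn = s·(H − f)/(H + s − 2f) = 9150 × (11672.1 − 65) / (11672.1 + 9150 − 2 × 65) = 9150 × 11607.1 / 20692.1 ≈ 5132.6 mm ≈ 5.13 m.

5.13 m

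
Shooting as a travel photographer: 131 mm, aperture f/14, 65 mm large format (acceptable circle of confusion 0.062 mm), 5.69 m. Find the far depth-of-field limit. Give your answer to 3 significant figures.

Hyperfocal distance H = f²/(N·c) + f = 131²/(14 × 0.062) + 131 = 17161/0.868 + 131 ≈ 19901.7 mm ≈ 19.90 m.
Far limit Df = s·(H − f)/(H − s) = 5690 × (19901.7 − 131) / (19901.7 − 5690) = 5690 × 19770.7 / 14211.7 ≈ 7915.7 mm ≈ 7.92 m.

7.92 m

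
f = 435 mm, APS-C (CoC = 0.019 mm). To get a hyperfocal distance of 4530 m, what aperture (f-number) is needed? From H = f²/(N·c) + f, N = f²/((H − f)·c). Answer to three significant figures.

f/2.20

Rearrange H = f²/(N·c) + f for N: N = f² / ((H − f)·c).
N = 435² / ((4530000 − 435) × 0.019) = 189225 / 86062 ≈ 2.20.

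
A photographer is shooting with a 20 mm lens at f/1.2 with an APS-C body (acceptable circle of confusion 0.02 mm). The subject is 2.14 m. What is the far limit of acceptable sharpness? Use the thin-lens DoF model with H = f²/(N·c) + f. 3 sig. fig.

2.45 m

Hyperfocal distance H = f²/(N·c) + f = 20²/(1.2 × 0.02) + 20 = 400/0.024 + 20 ≈ 16686.7 mm ≈ 16.69 m.
Far limit Df = s·(H − f)/(H − s) = 2140 × (16686.7 − 20) / (16686.7 − 2140) = 2140 × 16666.7 / 14546.7 ≈ 2451.9 mm ≈ 2.45 m.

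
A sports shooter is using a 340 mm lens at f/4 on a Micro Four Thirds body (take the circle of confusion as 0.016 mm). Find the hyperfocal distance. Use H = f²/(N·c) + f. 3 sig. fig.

1810 m

Hyperfocal distance H = f²/(N·c) + f = 340²/(4 × 0.016) + 340 = 115600/0.064 + 340 ≈ 1806590.0 mm ≈ 1810 m.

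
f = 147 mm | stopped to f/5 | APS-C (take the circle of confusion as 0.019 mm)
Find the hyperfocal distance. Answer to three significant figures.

228 m

Hyperfocal distance H = f²/(N·c) + f = 147²/(5 × 0.019) + 147 = 21609/0.095 + 147 ≈ 227610.2 mm ≈ 228 m.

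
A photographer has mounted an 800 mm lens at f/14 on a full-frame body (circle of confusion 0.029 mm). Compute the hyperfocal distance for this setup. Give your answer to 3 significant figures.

Hyperfocal distance H = f²/(N·c) + f = 800²/(14 × 0.029) + 800 = 640000/0.406 + 800 ≈ 1577154.7 mm ≈ 1580 m.

1580 m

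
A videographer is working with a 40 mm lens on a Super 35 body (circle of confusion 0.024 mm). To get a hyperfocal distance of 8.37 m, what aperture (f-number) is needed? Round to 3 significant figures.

Rearrange H = f²/(N·c) + f for N: N = f² / ((H − f)·c).
N = 40² / ((8370 − 40) × 0.024) = 1600 / 199.9 ≈ 8.

f/8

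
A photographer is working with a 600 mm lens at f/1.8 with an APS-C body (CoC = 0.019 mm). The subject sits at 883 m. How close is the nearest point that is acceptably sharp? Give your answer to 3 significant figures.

815 m

Hyperfocal distance H = f²/(N·c) + f = 600²/(1.8 × 0.019) + 600 = 360000/0.0342 + 600 ≈ 10526915.8 mm ≈ 10527 m.
Near limit Dn = s·(H − f)/(H + s − 2f) = 883000 × (10526915.8 − 600) / (10526915.8 + 883000 − 2 × 600) = 883000 × 10526315.8 / 11408715.8 ≈ 814705 mm ≈ 815 m.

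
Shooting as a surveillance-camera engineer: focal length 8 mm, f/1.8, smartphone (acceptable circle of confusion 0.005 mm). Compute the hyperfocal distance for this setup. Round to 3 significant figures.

7.12 m

Hyperfocal distance H = f²/(N·c) + f = 8²/(1.8 × 0.005) + 8 = 64/0.009 + 8 ≈ 7119.1 mm ≈ 7.12 m.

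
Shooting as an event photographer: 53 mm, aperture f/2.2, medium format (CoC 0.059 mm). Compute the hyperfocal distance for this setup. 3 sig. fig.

Hyperfocal distance H = f²/(N·c) + f = 53²/(2.2 × 0.059) + 53 = 2809/0.1298 + 53 ≈ 21694.0 mm ≈ 21.7 m.

21.7 m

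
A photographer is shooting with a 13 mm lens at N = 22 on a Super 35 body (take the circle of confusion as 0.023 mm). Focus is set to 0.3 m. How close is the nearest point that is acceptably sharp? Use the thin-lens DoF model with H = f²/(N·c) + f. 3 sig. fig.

Hyperfocal distance H = f²/(N·c) + f = 13²/(22 × 0.023) + 13 = 169/0.506 + 13 ≈ 347.0 mm ≈ 0.347 m.
Near limit Dn = s·(H − f)/(H + s − 2f) = 300 × (347.0 − 13) / (347.0 + 300 − 2 × 13) = 300 × 334.0 / 621.0 ≈ 161.35 mm.

161 mm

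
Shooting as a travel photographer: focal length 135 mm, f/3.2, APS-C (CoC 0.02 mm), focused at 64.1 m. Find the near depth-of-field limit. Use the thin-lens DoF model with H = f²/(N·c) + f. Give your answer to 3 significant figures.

Hyperfocal distance H = f²/(N·c) + f = 135²/(3.2 × 0.02) + 135 = 18225/0.064 + 135 ≈ 284900.6 mm ≈ 284.9 m.
Near limit Dn = s·(H − f)/(H + s − 2f) = 64100 × (284900.6 − 135) / (284900.6 + 64100 − 2 × 135) = 64100 × 284765.6 / 348730.6 ≈ 52343 mm ≈ 52.3 m.

52.3 m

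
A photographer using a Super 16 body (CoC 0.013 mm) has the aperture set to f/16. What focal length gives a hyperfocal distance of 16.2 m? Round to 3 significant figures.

57.9 mm

From H = f²/(N·c) + f, with f ≪ H: f ≈ √(H·N·c) = √(16200 × 16 × 0.013) = √3369.6 ≈ 58.05 mm.
Exact: f² + N·c·f − N·c·H = 0 ⇒ f = (−N·c + √((N·c)² + 4·N·c·H))/2 = (−0.208 + √13478)/2 ≈ 57.944 mm ≈ 57.9 mm.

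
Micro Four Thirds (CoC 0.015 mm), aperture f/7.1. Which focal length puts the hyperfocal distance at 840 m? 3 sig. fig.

299 mm

From H = f²/(N·c) + f, with f ≪ H: f ≈ √(H·N·c) = √(840000 × 7.1 × 0.015) = √89460 ≈ 299.1 mm.
The +f correction barely moves this — solving exactly, f² + N·c·f − N·c·H = 0 ⇒ f = (−N·c + √((N·c)² + 4·N·c·H))/2 = (−0.1065 + √357840)/2 ≈ 299.05 mm, so f ≈ 299 mm.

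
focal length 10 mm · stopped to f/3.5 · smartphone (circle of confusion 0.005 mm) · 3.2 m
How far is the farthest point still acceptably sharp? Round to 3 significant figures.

7.24 m

Hyperfocal distance H = f²/(N·c) + f = 10²/(3.5 × 0.005) + 10 = 100/0.0175 + 10 ≈ 5724.3 mm ≈ 5.724 m.
Far limit Df = s·(H − f)/(H − s) = 3200 × (5724.3 − 10) / (5724.3 − 3200) = 3200 × 5714.3 / 2524.3 ≈ 7243.9 mm ≈ 7.24 m.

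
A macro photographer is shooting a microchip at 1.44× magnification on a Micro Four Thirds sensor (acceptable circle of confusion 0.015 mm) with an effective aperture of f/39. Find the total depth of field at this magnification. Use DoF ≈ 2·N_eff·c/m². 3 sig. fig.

At magnification m, DoF ≈ 2·N_eff·c/m² = 2 × 39 × 0.015 / 1.44² = 1.17 / 2.074 ≈ 0.564 mm.

0.564 mm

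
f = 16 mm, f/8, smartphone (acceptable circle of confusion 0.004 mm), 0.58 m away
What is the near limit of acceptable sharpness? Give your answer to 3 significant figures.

Hyperfocal distance H = f²/(N·c) + f = 16²/(8 × 0.004) + 16 = 256/0.032 + 16 ≈ 8016.0 mm ≈ 8.016 m.
Near limit Dn = s·(H − f)/(H + s − 2f) = 580 × (8016.0 − 16) / (8016.0 + 580 − 2 × 16) = 580 × 8000.0 / 8564.0 ≈ 541.80 mm ≈ 0.542 m.

0.542 m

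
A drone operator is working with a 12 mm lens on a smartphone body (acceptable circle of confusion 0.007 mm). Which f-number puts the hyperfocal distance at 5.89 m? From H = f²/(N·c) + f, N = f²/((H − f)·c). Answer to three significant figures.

Rearrange H = f²/(N·c) + f for N: N = f² / ((H − f)·c).
N = 12² / ((5890 − 12) × 0.007) = 144 / 41.15 ≈ 3.50.

f/3.50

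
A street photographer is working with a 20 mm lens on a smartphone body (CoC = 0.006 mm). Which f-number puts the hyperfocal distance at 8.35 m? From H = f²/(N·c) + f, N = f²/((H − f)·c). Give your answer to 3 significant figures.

Rearrange H = f²/(N·c) + f for N: N = f² / ((H − f)·c).
N = 20² / ((8350 − 20) × 0.006) = 400 / 49.98 ≈ 8.

f/8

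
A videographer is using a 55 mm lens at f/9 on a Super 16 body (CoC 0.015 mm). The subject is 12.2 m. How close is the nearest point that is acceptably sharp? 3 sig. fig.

7.91 m

Hyperfocal distance H = f²/(N·c) + f = 55²/(9 × 0.015) + 55 = 3025/0.135 + 55 ≈ 22462.4 mm ≈ 22.46 m.
Near limit Dn = s·(H − f)/(H + s − 2f) = 12200 × (22462.4 − 55) / (22462.4 + 12200 − 2 × 55) = 12200 × 22407.4 / 34552.4 ≈ 7911.8 mm ≈ 7.91 m.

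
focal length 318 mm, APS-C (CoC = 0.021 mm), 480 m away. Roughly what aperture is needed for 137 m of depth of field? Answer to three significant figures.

f/1.40

Write h = H − f = f²/(N·c). The thin-lens limits are Dn = s·h/(h + (s−f)) and Df = s·h/(h − (s−f)), so DoF = Df − Dn = 2·s·(s−f)·h / (h² − (s−f)²).
That is a quadratic in h: DoF·h² − 2·s·(s−f)·h − DoF·(s−f)² = 0 ⇒ h = (s−f)·(s + √(s² + DoF²)) / DoF = 479682 × (480000 + √(480000² + 137000²)) / 137000 = 479682 × (480000 + 499168) / 137000 ≈ 3428390 mm.
Then N = f²/(c·h) = 318² / (0.021 × 3428390) = 101124 / 71996 ≈ 1.40.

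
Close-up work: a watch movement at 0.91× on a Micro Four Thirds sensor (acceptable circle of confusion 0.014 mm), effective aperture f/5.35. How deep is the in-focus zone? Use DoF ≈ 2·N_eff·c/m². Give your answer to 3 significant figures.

At magnification m, DoF ≈ 2·N_eff·c/m² = 2 × 5.35 × 0.014 / 0.91² = 0.1498 / 0.8281 ≈ 0.181 mm.

0.181 mm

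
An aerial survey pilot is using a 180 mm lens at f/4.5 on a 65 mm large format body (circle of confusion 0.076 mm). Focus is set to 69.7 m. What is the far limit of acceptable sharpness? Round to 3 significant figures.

262 m

Hyperfocal distance H = f²/(N·c) + f = 180²/(4.5 × 0.076) + 180 = 32400/0.342 + 180 ≈ 94916.8 mm ≈ 94.92 m.
Far limit Df = s·(H − f)/(H − s) = 69700 × (94916.8 − 180) / (94916.8 − 69700) = 69700 × 94736.8 / 25216.8 ≈ 261855 mm ≈ 262 m.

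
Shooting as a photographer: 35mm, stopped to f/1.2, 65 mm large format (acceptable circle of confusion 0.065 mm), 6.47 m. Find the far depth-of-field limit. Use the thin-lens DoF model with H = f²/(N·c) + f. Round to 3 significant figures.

Hyperfocal distance H = f²/(N·c) + f = 35²/(1.2 × 0.065) + 35 = 1225/0.078 + 35 ≈ 15740.1 mm ≈ 15.74 m.
Far limit Df = s·(H − f)/(H − s) = 6470 × (15740.1 − 35) / (15740.1 − 6470) = 6470 × 15705.1 / 9270.1 ≈ 10961 mm ≈ 11.0 m.

11.0 m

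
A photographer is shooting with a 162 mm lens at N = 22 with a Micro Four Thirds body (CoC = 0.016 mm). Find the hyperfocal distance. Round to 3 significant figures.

74.7 m

Hyperfocal distance H = f²/(N·c) + f = 162²/(22 × 0.016) + 162 = 26244/0.352 + 162 ≈ 74718.8 mm ≈ 74.7 m.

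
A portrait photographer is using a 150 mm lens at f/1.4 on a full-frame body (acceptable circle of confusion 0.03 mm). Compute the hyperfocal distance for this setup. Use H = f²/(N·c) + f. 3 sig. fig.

536 m

Hyperfocal distance H = f²/(N·c) + f = 150²/(1.4 × 0.03) + 150 = 22500/0.042 + 150 ≈ 535864.3 mm ≈ 536 m.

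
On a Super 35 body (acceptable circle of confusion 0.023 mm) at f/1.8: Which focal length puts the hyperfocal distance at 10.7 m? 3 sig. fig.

21.0 mm

From H = f²/(N·c) + f, with f ≪ H: f ≈ √(H·N·c) = √(10700 × 1.8 × 0.023) = √442.98 ≈ 21.05 mm.
Exact: f² + N·c·f − N·c·H = 0 ⇒ f = (−N·c + √((N·c)² + 4·N·c·H))/2 = (−0.0414 + √1771.9)/2 ≈ 21.026 mm ≈ 21.0 mm.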